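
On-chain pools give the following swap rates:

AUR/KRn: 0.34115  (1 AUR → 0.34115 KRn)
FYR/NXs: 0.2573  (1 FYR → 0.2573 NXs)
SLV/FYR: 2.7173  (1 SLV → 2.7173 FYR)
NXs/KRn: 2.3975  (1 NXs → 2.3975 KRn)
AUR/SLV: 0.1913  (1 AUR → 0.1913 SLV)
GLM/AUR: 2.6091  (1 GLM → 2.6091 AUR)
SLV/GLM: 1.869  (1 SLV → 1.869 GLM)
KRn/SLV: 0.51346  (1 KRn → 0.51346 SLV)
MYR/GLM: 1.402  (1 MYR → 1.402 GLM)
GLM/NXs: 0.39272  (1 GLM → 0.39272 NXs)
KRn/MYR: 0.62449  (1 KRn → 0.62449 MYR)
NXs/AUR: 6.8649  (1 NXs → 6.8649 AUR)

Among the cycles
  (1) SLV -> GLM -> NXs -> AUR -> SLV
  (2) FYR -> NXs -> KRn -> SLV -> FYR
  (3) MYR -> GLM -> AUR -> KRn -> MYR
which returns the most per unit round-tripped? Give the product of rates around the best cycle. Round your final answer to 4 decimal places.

0.9639

(1) 1.869 × 0.39272 × 6.8649 × 0.1913 = 0.96392
(2) 0.2573 × 2.3975 × 0.51346 × 2.7173 = 0.86068
(3) 1.402 × 2.6091 × 0.34115 × 0.62449 = 0.77931
Highest is cycle (1) at 0.9639 (≤1, no arbitrage).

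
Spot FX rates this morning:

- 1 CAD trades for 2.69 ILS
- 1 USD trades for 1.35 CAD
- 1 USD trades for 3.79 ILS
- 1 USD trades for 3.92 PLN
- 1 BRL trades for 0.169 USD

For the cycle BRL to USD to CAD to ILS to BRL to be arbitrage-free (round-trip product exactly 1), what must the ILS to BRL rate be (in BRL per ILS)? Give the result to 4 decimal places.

Known legs of the cycle: 0.169 × 1.35 × 2.69 = 0.6137235
For no arbitrage the full-cycle product must be 1, so the missing rate is 1 / 0.6137235 ≈ 1.629398.

1.6294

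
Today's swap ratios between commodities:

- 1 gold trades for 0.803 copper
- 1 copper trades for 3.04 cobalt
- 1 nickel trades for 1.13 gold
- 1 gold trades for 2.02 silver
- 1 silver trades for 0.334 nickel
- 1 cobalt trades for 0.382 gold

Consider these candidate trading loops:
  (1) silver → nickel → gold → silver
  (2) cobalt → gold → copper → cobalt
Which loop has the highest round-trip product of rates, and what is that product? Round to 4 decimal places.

0.9325

(1) 0.334 × 1.13 × 2.02 = 0.76239
(2) 0.382 × 0.803 × 3.04 = 0.93251
Highest is cycle (2) at 0.9325 (≤1, no arbitrage).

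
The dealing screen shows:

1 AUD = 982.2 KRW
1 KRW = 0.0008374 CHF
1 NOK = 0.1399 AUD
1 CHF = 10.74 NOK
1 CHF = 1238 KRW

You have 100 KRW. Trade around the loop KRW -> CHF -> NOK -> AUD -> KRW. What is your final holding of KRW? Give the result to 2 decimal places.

123.58

100 KRW × 0.0008374 = 0.08374 CHF
0.08374 CHF × 10.74 = 0.8993676 NOK
0.8993676 NOK × 0.1399 = 0.12582152724 AUD
0.12582152724 AUD × 982.2 = 123.581904055128 KRW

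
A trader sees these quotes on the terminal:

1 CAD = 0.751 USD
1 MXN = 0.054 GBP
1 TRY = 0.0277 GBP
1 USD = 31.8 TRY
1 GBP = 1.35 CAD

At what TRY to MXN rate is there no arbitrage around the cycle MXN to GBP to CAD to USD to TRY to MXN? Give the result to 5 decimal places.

0.57439

Known legs of the cycle: 0.054 × 1.35 × 0.751 × 31.8 = 1.74098322
For no arbitrage the full-cycle product must be 1, so the missing rate is 1 / 1.74098322 ≈ 0.5743881.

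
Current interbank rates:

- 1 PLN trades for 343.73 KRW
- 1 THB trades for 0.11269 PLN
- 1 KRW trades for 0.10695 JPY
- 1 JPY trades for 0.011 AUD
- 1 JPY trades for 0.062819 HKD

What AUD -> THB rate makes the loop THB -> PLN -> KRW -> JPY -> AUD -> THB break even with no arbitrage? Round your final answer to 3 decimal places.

21.944

Known legs of the cycle: 0.11269 × 343.73 × 0.10695 × 0.011 = 0.045569712751365
For no arbitrage the full-cycle product must be 1, so the missing rate is 1 / 0.045569712751365 ≈ 21.94440.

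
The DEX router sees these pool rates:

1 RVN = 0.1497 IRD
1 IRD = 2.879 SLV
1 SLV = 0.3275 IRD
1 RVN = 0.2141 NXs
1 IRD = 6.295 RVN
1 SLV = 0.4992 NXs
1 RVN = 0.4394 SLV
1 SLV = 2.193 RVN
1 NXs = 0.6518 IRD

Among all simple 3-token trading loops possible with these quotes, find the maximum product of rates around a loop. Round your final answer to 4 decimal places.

SLV→RVN→IRD→SLV: 2.193 × 0.1497 × 2.879 = 0.94515
SLV→NXs→IRD→SLV: 0.4992 × 0.6518 × 2.879 = 0.93676
SLV→IRD→RVN→SLV: 0.3275 × 6.295 × 0.4394 = 0.90587
RVN→NXs→IRD→RVN: 0.2141 × 0.6518 × 6.295 = 0.87847
Maximum is SLV→RVN→IRD→SLV at 0.9452; no arbitrage — every cycle loses value.

0.9452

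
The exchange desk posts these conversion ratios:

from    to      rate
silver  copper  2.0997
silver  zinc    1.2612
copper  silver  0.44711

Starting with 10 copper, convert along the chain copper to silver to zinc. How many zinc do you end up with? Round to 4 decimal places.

5.6390

10 copper × 0.44711 = 4.4711 silver
4.4711 silver × 1.2612 = 5.63895132 zinc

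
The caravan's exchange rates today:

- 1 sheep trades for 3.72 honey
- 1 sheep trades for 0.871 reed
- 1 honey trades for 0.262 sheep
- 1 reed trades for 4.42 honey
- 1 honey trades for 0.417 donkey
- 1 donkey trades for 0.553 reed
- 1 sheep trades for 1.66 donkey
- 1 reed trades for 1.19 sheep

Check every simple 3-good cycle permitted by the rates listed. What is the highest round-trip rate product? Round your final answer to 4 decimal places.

1.0924

reed→sheep→donkey→reed: 1.19 × 1.66 × 0.553 = 1.09240
reed→honey→donkey→reed: 4.42 × 0.417 × 0.553 = 1.01926
reed→honey→sheep→reed: 4.42 × 0.262 × 0.871 = 1.00865
Maximum is reed→sheep→donkey→reed at 1.0924; arbitrage exists.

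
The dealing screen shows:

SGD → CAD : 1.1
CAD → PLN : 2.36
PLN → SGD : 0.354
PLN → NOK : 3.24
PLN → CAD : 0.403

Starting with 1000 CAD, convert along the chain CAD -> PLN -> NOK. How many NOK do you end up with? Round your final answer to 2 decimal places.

7646.40

1000 CAD × 2.36 = 2360 PLN
2360 PLN × 3.24 = 7646.4 NOK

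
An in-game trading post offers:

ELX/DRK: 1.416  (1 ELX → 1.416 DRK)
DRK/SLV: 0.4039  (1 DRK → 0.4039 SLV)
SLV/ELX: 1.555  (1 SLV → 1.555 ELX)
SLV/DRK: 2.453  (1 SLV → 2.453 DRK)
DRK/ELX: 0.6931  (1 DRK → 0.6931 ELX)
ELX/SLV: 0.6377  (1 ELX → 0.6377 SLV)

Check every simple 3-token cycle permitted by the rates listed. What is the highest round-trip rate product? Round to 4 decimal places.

ELX→SLV→DRK→ELX: 0.6377 × 2.453 × 0.6931 = 1.08420
ELX→DRK→SLV→ELX: 1.416 × 0.4039 × 1.555 = 0.88934
Maximum is ELX→SLV→DRK→ELX at 1.0842; arbitrage exists.

1.0842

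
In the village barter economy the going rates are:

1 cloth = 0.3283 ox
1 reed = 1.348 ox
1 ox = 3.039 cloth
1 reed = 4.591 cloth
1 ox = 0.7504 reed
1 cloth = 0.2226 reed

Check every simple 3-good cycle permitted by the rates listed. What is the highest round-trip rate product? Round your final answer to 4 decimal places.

ox→reed→cloth→ox: 0.7504 × 4.591 × 0.3283 = 1.13102
ox→cloth→reed→ox: 3.039 × 0.2226 × 1.348 = 0.91190
Maximum is ox→reed→cloth→ox at 1.1310; arbitrage exists.

1.1310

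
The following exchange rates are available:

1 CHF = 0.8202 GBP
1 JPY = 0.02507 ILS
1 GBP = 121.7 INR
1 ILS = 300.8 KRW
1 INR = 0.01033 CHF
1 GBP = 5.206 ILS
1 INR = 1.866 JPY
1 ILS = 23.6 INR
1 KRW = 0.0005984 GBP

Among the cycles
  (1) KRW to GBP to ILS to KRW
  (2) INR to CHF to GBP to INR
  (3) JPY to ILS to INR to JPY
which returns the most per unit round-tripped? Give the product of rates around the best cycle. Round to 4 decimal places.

1.1040

(1) 0.0005984 × 5.206 × 300.8 = 0.93707
(2) 0.01033 × 0.8202 × 121.7 = 1.03112
(3) 0.02507 × 23.6 × 1.866 = 1.10402
Highest is cycle (3) at 1.1040 (>1, arbitrage).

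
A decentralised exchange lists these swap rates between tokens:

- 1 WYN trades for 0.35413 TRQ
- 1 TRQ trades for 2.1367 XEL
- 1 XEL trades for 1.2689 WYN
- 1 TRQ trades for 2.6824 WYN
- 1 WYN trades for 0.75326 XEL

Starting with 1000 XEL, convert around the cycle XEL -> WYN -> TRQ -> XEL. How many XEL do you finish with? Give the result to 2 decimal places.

960.14

1000 XEL × 1.2689 = 1268.9 WYN
1268.9 WYN × 0.35413 = 449.355557 TRQ
449.355557 TRQ × 2.1367 = 960.1380186419 XEL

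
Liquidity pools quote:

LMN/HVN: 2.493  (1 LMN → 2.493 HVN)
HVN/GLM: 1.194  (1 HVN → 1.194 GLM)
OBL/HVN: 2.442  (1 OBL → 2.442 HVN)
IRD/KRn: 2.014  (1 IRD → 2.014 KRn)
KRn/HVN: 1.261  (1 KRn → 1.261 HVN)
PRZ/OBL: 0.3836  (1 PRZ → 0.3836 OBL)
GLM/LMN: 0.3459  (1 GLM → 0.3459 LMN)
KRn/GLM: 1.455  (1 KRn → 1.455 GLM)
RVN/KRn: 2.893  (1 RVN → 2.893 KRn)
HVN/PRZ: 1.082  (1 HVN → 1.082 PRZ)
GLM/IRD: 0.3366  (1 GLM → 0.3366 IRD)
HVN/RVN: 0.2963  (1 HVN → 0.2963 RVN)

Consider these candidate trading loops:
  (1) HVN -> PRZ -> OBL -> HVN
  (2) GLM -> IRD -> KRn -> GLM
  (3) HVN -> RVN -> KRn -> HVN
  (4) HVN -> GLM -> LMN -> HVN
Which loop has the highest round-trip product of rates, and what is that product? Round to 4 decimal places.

1.0809

(1) 1.082 × 0.3836 × 2.442 = 1.01356
(2) 0.3366 × 2.014 × 1.455 = 0.98636
(3) 0.2963 × 2.893 × 1.261 = 1.08092
(4) 1.194 × 0.3459 × 2.493 = 1.02962
Highest is cycle (3) at 1.0809 (>1, arbitrage).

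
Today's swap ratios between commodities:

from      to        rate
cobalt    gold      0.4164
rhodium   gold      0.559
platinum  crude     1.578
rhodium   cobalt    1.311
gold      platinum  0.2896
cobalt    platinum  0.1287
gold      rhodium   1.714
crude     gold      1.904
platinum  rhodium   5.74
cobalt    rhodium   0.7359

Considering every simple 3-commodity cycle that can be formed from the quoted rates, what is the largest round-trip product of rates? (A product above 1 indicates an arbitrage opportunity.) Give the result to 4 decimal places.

rhodium→cobalt→platinum→rhodium: 1.311 × 0.1287 × 5.74 = 0.96849
rhodium→cobalt→gold→rhodium: 1.311 × 0.4164 × 1.714 = 0.93567
rhodium→gold→platinum→rhodium: 0.559 × 0.2896 × 5.74 = 0.92923
gold→platinum→crude→gold: 0.2896 × 1.578 × 1.904 = 0.87011
Maximum is rhodium→cobalt→platinum→rhodium at 0.9685; no arbitrage — every cycle loses value.

0.9685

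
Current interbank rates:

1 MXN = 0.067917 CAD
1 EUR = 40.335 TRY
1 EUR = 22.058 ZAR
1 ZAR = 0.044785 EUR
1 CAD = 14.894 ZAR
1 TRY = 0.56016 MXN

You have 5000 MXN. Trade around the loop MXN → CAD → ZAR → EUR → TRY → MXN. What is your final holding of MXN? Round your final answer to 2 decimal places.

5000 MXN × 0.067917 = 339.585 CAD
339.585 CAD × 14.894 = 5057.77899 ZAR
5057.77899 ZAR × 0.044785 = 226.51263206715 EUR
226.51263206715 EUR × 40.335 = 9136.38701442849525 TRY
9136.38701442849525 TRY × 0.56016 = 5117.83855000226589924 MXN

5117.84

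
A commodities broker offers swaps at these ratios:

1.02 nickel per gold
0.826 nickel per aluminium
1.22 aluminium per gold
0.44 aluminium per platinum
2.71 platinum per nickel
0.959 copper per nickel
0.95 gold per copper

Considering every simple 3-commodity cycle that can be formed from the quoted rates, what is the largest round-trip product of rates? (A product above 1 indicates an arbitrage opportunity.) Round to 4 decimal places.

0.9849

platinum→aluminium→nickel→platinum: 0.44 × 0.826 × 2.71 = 0.98492
copper→gold→nickel→copper: 0.95 × 1.02 × 0.959 = 0.92927
Maximum is platinum→aluminium→nickel→platinum at 0.9849; no arbitrage — every cycle loses value.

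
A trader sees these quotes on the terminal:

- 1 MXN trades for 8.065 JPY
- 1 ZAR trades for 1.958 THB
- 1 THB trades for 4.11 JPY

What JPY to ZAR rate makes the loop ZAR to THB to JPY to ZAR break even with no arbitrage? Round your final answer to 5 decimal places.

0.12426

Known legs of the cycle: 1.958 × 4.11 = 8.04738
For no arbitrage the full-cycle product must be 1, so the missing rate is 1 / 8.04738 ≈ 0.1242640.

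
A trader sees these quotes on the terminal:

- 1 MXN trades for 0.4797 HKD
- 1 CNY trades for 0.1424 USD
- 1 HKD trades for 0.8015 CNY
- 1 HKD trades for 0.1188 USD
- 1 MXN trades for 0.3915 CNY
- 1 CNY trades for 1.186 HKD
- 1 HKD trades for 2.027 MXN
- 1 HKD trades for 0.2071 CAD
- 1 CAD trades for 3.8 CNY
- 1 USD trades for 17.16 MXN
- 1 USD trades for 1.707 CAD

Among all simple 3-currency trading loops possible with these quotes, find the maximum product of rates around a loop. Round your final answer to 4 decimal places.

USD→MXN→HKD→USD: 17.16 × 0.4797 × 0.1188 = 0.97792
USD→MXN→CNY→USD: 17.16 × 0.3915 × 0.1424 = 0.95666
MXN→CNY→HKD→MXN: 0.3915 × 1.186 × 2.027 = 0.94117
CAD→CNY→HKD→CAD: 3.8 × 1.186 × 0.2071 = 0.93336
USD→CAD→CNY→USD: 1.707 × 3.8 × 0.1424 = 0.92369
Maximum is USD→MXN→HKD→USD at 0.9779; no arbitrage — every cycle loses value.

0.9779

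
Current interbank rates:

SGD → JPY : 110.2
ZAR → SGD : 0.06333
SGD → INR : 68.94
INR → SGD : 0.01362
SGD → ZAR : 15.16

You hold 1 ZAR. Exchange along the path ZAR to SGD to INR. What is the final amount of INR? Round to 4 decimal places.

4.3660

1 ZAR × 0.06333 = 0.06333 SGD
0.06333 SGD × 68.94 = 4.3659702 INR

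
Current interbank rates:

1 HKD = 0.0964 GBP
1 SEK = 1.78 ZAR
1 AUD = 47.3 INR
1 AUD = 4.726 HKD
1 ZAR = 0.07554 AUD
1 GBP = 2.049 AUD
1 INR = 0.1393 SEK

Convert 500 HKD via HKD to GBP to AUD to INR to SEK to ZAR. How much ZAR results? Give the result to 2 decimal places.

1158.30

500 HKD × 0.0964 = 48.2 GBP
48.2 GBP × 2.049 = 98.7618 AUD
98.7618 AUD × 47.3 = 4671.43314 INR
4671.43314 INR × 0.1393 = 650.730636402 SEK
650.730636402 SEK × 1.78 = 1158.30053279556 ZAR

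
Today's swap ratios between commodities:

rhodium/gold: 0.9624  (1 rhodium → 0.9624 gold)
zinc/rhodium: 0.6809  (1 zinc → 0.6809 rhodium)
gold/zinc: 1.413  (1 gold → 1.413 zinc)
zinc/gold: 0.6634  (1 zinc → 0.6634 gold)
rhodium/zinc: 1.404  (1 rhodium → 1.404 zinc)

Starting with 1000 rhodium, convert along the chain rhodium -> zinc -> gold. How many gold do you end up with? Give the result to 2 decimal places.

1000 rhodium × 1.404 = 1404 zinc
1404 zinc × 0.6634 = 931.4136 gold

931.41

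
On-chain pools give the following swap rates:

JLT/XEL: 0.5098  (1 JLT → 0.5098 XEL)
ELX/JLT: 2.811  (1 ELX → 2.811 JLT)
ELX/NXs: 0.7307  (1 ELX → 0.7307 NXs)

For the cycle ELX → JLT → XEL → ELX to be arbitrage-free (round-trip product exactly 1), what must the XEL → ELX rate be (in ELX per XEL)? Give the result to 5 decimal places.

Known legs of the cycle: 2.811 × 0.5098 = 1.4330478
For no arbitrage the full-cycle product must be 1, so the missing rate is 1 / 1.4330478 ≈ 0.6978134.

0.69781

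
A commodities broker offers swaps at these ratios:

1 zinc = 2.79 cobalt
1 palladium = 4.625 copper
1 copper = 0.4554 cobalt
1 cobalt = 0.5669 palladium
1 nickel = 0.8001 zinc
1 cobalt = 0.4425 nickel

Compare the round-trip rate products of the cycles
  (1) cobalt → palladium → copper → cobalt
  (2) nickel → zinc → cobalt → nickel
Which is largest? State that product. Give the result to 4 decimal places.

(1) 0.5669 × 4.625 × 0.4554 = 1.19402
(2) 0.8001 × 2.79 × 0.4425 = 0.98778
Highest is cycle (1) at 1.1940 (>1, arbitrage).

1.1940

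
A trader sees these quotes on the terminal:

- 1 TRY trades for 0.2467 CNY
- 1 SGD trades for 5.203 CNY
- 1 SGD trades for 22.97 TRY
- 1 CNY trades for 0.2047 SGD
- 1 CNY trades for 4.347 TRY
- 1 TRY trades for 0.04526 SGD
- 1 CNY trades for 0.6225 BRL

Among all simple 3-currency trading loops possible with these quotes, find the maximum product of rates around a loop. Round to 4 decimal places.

TRY→CNY→SGD→TRY: 0.2467 × 0.2047 × 22.97 = 1.15997
TRY→SGD→CNY→TRY: 0.04526 × 5.203 × 4.347 = 1.02367
Maximum is TRY→CNY→SGD→TRY at 1.1600; arbitrage exists.

1.1600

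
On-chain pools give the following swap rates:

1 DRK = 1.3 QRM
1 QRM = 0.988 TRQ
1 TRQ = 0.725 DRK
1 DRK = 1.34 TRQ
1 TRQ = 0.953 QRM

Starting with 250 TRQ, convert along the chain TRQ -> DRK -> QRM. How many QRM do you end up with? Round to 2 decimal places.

250 TRQ × 0.725 = 181.25 DRK
181.25 DRK × 1.3 = 235.625 QRM

235.63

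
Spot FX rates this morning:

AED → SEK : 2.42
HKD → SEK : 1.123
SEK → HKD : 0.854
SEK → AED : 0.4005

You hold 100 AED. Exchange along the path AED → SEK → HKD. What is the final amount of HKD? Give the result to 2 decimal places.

206.67

100 AED × 2.42 = 242 SEK
242 SEK × 0.854 = 206.668 HKD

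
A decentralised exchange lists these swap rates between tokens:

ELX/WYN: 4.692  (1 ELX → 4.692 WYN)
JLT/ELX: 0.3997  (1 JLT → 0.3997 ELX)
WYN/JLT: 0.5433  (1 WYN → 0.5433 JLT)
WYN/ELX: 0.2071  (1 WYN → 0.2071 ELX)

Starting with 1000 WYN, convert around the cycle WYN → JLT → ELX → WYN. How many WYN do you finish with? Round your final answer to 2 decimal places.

1018.90

1000 WYN × 0.5433 = 543.3 JLT
543.3 JLT × 0.3997 = 217.15701 ELX
217.15701 ELX × 4.692 = 1018.90069092 WYN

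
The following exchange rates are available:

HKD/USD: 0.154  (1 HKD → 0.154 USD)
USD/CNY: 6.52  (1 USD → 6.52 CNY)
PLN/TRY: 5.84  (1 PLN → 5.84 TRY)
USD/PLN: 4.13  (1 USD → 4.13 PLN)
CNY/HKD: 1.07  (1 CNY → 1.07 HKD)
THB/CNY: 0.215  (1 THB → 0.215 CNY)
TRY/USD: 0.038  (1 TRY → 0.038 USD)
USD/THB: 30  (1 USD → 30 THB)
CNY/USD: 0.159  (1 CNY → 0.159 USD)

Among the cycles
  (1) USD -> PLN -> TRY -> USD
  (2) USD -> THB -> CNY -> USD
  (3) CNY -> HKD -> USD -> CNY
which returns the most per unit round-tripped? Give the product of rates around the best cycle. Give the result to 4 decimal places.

(1) 4.13 × 5.84 × 0.038 = 0.91653
(2) 30 × 0.215 × 0.159 = 1.02555
(3) 1.07 × 0.154 × 6.52 = 1.07437
Highest is cycle (3) at 1.0744 (>1, arbitrage).

1.0744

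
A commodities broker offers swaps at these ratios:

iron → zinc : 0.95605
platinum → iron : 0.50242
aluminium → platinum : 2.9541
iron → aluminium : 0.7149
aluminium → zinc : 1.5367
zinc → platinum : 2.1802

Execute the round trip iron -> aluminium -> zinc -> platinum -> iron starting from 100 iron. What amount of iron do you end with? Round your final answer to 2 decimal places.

120.34

100 iron × 0.7149 = 71.49 aluminium
71.49 aluminium × 1.5367 = 109.858683 zinc
109.858683 zinc × 2.1802 = 239.5139006766 platinum
239.5139006766 platinum × 0.50242 = 120.336573977937372 iron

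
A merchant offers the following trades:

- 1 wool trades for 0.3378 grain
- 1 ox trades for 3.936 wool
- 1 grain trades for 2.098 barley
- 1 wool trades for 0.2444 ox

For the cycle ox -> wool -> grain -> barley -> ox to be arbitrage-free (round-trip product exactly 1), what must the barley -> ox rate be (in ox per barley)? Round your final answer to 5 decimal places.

0.35849

Known legs of the cycle: 3.936 × 0.3378 × 2.098 = 2.7894605184
For no arbitrage the full-cycle product must be 1, so the missing rate is 1 / 2.7894605184 ≈ 0.3584923.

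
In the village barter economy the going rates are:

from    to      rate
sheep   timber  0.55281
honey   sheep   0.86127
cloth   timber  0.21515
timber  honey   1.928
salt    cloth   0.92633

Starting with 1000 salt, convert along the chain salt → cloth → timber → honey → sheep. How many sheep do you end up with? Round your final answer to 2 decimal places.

1000 salt × 0.92633 = 926.33 cloth
926.33 cloth × 0.21515 = 199.2998995 timber
199.2998995 timber × 1.928 = 384.250206236 honey
384.250206236 honey × 0.86127 = 330.94317512487972 sheep

330.94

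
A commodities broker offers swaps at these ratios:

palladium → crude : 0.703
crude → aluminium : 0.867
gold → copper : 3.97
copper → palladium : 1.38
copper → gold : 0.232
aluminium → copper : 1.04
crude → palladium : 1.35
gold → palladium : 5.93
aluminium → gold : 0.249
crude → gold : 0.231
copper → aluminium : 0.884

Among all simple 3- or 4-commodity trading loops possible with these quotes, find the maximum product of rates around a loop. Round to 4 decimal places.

0.9630

palladium→crude→gold→palladium: 0.703 × 0.231 × 5.93 = 0.96299
palladium→crude→aluminium→gold→palladium: 0.703 × 0.867 × 0.249 × 5.93 = 0.89997
palladium→crude→gold→copper→palladium: 0.703 × 0.231 × 3.97 × 1.38 = 0.88969
palladium→crude→aluminium→copper→palladium: 0.703 × 0.867 × 1.04 × 1.38 = 0.87476
gold→copper→aluminium→gold: 3.97 × 0.884 × 0.249 = 0.87386
Maximum is palladium→crude→gold→palladium at 0.9630; no arbitrage — every cycle loses value.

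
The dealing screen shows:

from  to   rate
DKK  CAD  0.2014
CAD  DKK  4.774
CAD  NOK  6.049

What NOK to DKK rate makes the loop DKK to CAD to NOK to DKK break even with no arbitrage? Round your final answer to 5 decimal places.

Known legs of the cycle: 0.2014 × 6.049 = 1.2182686
For no arbitrage the full-cycle product must be 1, so the missing rate is 1 / 1.2182686 ≈ 0.8208370.

0.82084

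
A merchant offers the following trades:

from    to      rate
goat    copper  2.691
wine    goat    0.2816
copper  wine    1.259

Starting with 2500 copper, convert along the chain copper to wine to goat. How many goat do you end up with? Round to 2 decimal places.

2500 copper × 1.259 = 3147.5 wine
3147.5 wine × 0.2816 = 886.336 goat

886.34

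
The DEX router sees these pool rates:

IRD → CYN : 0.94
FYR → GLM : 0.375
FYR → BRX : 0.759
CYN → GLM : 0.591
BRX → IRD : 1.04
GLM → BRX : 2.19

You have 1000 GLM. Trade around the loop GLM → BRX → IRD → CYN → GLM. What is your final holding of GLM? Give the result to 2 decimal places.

1000 GLM × 2.19 = 2190 BRX
2190 BRX × 1.04 = 2277.6 IRD
2277.6 IRD × 0.94 = 2140.944 CYN
2140.944 CYN × 0.591 = 1265.297904 GLM

1265.30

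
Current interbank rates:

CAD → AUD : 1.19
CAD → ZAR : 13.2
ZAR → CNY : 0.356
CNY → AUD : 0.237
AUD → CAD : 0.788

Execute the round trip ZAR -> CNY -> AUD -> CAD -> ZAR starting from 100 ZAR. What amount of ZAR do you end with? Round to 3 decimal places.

100 ZAR × 0.356 = 35.6 CNY
35.6 CNY × 0.237 = 8.4372 AUD
8.4372 AUD × 0.788 = 6.6485136 CAD
6.6485136 CAD × 13.2 = 87.76037952 ZAR

87.760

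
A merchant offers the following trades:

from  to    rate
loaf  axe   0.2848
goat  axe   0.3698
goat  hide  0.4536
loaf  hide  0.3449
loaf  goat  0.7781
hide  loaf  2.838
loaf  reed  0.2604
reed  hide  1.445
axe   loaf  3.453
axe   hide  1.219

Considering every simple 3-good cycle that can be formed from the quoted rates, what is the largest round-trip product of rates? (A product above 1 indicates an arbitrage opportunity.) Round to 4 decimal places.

1.0679

hide→loaf→reed→hide: 2.838 × 0.2604 × 1.445 = 1.06788
hide→loaf→goat→hide: 2.838 × 0.7781 × 0.4536 = 1.00166
loaf→goat→axe→loaf: 0.7781 × 0.3698 × 3.453 = 0.99357
hide→loaf→axe→hide: 2.838 × 0.2848 × 1.219 = 0.98527
Maximum is hide→loaf→reed→hide at 1.0679; arbitrage exists.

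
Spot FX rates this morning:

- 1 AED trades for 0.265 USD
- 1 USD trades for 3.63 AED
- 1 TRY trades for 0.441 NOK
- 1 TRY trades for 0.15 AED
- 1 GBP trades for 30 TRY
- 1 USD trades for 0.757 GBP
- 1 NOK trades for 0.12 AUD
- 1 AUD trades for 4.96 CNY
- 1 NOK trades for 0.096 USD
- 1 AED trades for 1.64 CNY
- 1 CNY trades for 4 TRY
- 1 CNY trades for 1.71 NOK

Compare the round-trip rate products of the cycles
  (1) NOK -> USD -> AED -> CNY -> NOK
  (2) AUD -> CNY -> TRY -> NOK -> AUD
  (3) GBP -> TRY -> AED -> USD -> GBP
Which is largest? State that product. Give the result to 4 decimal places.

1.0499

(1) 0.096 × 3.63 × 1.64 × 1.71 = 0.97728
(2) 4.96 × 4 × 0.441 × 0.12 = 1.04993
(3) 30 × 0.15 × 0.265 × 0.757 = 0.90272
Highest is cycle (2) at 1.0499 (>1, arbitrage).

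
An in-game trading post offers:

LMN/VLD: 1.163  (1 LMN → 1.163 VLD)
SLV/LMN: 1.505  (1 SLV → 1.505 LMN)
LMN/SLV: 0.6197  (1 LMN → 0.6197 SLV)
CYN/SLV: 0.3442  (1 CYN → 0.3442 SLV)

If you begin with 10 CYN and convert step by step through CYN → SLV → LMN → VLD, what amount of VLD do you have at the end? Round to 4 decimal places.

6.0246

10 CYN × 0.3442 = 3.442 SLV
3.442 SLV × 1.505 = 5.18021 LMN
5.18021 LMN × 1.163 = 6.02458423 VLD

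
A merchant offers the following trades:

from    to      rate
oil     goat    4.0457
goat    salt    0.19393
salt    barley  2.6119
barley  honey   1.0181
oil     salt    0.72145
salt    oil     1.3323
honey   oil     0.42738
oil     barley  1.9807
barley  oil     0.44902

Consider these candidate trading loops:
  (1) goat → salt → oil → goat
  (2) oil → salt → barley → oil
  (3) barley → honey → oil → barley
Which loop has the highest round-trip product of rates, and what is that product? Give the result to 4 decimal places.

1.0453

(1) 0.19393 × 1.3323 × 4.0457 = 1.04530
(2) 0.72145 × 2.6119 × 0.44902 = 0.84611
(3) 1.0181 × 0.42738 × 1.9807 = 0.86183
Highest is cycle (1) at 1.0453 (>1, arbitrage).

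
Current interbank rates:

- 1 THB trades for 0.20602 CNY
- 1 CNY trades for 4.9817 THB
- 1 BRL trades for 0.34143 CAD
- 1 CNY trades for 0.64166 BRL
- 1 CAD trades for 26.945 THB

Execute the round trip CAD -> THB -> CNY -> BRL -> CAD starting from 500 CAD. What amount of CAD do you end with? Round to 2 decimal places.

608.08

500 CAD × 26.945 = 13472.5 THB
13472.5 THB × 0.20602 = 2775.60445 CNY
2775.60445 CNY × 0.64166 = 1780.994351387 BRL
1780.994351387 BRL × 0.34143 = 608.08490139406341 CAD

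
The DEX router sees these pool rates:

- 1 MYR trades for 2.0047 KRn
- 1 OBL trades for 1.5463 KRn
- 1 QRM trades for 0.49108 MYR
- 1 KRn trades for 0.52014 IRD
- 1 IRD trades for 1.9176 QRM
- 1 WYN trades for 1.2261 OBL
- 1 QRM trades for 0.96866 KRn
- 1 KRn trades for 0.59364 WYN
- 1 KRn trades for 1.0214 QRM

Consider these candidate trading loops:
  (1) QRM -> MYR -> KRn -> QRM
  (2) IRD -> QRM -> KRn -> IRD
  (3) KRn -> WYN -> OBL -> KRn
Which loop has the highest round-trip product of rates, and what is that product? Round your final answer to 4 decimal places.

(1) 0.49108 × 2.0047 × 1.0214 = 1.00554
(2) 1.9176 × 0.96866 × 0.52014 = 0.96616
(3) 0.59364 × 1.2261 × 1.5463 = 1.12549
Highest is cycle (3) at 1.1255 (>1, arbitrage).

1.1255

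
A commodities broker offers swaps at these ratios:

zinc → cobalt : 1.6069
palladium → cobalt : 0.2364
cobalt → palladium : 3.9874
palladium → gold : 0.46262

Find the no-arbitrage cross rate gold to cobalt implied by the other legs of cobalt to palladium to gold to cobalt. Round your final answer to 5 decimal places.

0.54211

Known legs of the cycle: 3.9874 × 0.46262 = 1.844650988
For no arbitrage the full-cycle product must be 1, so the missing rate is 1 / 1.844650988 ≈ 0.5421080.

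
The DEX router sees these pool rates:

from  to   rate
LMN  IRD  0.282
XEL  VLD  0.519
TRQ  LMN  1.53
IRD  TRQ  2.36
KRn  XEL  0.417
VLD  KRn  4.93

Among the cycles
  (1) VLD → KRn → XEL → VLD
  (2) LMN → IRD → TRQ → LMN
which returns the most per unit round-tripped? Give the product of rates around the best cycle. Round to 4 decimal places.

(1) 4.93 × 0.417 × 0.519 = 1.06697
(2) 0.282 × 2.36 × 1.53 = 1.01825
Highest is cycle (1) at 1.0670 (>1, arbitrage).

1.0670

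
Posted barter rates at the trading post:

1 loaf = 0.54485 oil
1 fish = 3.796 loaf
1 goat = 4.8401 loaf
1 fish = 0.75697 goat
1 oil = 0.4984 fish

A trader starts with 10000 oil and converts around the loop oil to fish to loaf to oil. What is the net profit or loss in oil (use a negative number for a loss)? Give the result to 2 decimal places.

10000 oil × 0.4984 = 4984 fish
4984 fish × 3.796 = 18919.264 loaf
18919.264 loaf × 0.54485 = 10308.1609904 oil
Net change: 10308.1609904 − 10000 = 308.1609904 oil

308.16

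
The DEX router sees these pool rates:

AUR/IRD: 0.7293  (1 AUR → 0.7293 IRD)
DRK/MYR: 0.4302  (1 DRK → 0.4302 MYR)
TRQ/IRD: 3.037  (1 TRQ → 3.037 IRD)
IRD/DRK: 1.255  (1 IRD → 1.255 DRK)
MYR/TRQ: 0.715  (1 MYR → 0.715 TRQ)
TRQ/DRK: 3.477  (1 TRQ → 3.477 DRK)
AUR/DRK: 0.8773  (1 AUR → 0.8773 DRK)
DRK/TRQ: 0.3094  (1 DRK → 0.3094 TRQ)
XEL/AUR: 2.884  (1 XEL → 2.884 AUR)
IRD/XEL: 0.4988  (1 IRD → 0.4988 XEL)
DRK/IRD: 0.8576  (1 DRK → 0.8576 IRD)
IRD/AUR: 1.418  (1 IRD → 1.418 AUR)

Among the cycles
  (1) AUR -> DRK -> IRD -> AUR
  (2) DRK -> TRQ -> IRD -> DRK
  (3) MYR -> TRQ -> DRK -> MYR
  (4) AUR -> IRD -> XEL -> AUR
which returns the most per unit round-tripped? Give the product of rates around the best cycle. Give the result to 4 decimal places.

(1) 0.8773 × 0.8576 × 1.418 = 1.06686
(2) 0.3094 × 3.037 × 1.255 = 1.17926
(3) 0.715 × 3.477 × 0.4302 = 1.06950
(4) 0.7293 × 0.4988 × 2.884 = 1.04913
Highest is cycle (2) at 1.1793 (>1, arbitrage).

1.1793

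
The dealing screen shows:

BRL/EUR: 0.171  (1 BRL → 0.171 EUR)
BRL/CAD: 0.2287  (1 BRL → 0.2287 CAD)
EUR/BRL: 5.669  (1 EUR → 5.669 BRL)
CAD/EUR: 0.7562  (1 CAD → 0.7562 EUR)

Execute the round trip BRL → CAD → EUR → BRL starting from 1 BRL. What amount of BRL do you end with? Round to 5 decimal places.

0.98041

1 BRL × 0.2287 = 0.2287 CAD
0.2287 CAD × 0.7562 = 0.17294294 EUR
0.17294294 EUR × 5.669 = 0.98041352686 BRL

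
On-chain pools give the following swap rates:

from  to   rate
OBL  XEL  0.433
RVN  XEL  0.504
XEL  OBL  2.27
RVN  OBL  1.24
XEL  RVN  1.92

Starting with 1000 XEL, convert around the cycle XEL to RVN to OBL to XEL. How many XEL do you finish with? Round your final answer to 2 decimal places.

1030.89

1000 XEL × 1.92 = 1920 RVN
1920 RVN × 1.24 = 2380.8 OBL
2380.8 OBL × 0.433 = 1030.8864 XEL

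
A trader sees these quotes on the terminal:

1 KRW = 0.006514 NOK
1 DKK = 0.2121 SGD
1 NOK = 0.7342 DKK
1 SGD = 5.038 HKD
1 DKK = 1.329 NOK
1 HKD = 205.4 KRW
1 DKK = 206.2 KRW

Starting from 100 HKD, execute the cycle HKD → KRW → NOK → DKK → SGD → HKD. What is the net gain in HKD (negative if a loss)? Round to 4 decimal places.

4.9691

100 HKD × 205.4 = 20540 KRW
20540 KRW × 0.006514 = 133.79756 NOK
133.79756 NOK × 0.7342 = 98.234168552 DKK
98.234168552 DKK × 0.2121 = 20.8354671498792 SGD
20.8354671498792 SGD × 5.038 = 104.9690835010914096 HKD
Net change: 104.9690835010914096 − 100 = 4.9690835010914096 HKD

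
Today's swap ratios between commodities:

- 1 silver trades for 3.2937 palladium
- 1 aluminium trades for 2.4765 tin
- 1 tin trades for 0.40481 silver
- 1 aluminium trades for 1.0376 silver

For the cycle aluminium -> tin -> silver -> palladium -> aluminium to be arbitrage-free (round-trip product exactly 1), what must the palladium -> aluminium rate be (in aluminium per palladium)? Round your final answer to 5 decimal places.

Known legs of the cycle: 2.4765 × 0.40481 × 3.2937 = 3.3019736591205
For no arbitrage the full-cycle product must be 1, so the missing rate is 1 / 3.3019736591205 ≈ 0.3028492.

0.30285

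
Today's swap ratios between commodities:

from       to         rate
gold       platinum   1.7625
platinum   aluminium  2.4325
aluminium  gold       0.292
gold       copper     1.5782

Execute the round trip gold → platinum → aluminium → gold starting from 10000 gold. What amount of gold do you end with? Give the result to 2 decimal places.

10000 gold × 1.7625 = 17625 platinum
17625 platinum × 2.4325 = 42872.8125 aluminium
42872.8125 aluminium × 0.292 = 12518.86125 gold

12518.86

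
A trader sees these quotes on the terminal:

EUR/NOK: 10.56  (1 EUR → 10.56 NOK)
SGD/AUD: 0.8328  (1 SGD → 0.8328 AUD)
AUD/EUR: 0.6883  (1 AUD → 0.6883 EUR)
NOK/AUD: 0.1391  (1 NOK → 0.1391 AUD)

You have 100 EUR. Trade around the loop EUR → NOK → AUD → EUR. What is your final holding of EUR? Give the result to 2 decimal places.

100 EUR × 10.56 = 1056 NOK
1056 NOK × 0.1391 = 146.8896 AUD
146.8896 AUD × 0.6883 = 101.10411168 EUR

101.10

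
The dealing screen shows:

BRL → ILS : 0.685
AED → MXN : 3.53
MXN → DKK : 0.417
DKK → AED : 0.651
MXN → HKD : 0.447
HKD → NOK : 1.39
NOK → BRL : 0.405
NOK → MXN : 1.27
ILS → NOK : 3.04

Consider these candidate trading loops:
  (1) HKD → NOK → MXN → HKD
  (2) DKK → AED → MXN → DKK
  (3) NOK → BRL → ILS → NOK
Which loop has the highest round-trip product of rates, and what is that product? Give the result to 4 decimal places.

(1) 1.39 × 1.27 × 0.447 = 0.78909
(2) 0.651 × 3.53 × 0.417 = 0.95828
(3) 0.405 × 0.685 × 3.04 = 0.84337
Highest is cycle (2) at 0.9583 (≤1, no arbitrage).

0.9583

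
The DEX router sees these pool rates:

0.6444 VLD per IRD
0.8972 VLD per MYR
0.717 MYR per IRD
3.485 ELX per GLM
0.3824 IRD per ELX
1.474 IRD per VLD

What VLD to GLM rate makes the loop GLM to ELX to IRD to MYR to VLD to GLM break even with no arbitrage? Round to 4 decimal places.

Known legs of the cycle: 3.485 × 0.3824 × 0.717 × 0.8972 = 0.8572926229536
For no arbitrage the full-cycle product must be 1, so the missing rate is 1 / 0.8572926229536 ≈ 1.166463.

1.1665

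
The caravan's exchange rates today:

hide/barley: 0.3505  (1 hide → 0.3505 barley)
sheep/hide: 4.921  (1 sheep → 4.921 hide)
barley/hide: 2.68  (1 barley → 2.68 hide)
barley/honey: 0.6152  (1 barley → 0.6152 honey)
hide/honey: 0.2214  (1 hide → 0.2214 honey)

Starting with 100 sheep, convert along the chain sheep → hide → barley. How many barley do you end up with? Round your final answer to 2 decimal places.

100 sheep × 4.921 = 492.1 hide
492.1 hide × 0.3505 = 172.48105 barley

172.48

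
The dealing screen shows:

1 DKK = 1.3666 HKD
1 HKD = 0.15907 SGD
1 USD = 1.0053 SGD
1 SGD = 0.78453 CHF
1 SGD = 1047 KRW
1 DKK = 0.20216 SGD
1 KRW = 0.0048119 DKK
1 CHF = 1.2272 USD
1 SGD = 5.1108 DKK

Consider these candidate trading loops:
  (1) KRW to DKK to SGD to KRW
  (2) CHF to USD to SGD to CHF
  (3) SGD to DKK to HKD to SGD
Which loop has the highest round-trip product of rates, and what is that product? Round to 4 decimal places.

1.1110

(1) 0.0048119 × 0.20216 × 1047 = 1.01849
(2) 1.2272 × 1.0053 × 0.78453 = 0.96788
(3) 5.1108 × 1.3666 × 0.15907 = 1.11101
Highest is cycle (3) at 1.1110 (>1, arbitrage).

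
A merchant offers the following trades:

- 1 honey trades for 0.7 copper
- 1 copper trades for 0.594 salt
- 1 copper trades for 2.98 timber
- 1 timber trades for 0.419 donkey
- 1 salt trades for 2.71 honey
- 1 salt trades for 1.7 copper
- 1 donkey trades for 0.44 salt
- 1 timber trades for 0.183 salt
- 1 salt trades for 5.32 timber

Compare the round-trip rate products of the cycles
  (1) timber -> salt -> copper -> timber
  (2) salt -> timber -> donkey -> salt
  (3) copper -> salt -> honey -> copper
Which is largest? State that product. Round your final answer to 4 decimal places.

1.1268

(1) 0.183 × 1.7 × 2.98 = 0.92708
(2) 5.32 × 0.419 × 0.44 = 0.98080
(3) 0.594 × 2.71 × 0.7 = 1.12682
Highest is cycle (3) at 1.1268 (>1, arbitrage).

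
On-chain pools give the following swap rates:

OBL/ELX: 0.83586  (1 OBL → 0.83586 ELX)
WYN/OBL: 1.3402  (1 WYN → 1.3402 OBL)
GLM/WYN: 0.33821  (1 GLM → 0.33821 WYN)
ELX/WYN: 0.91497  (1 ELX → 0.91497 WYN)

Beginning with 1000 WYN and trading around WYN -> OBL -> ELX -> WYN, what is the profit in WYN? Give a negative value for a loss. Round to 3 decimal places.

24.967

1000 WYN × 1.3402 = 1340.2 OBL
1340.2 OBL × 0.83586 = 1120.219572 ELX
1120.219572 ELX × 0.91497 = 1024.96730179284 WYN
Net change: 1024.96730179284 − 1000 = 24.96730179284 WYN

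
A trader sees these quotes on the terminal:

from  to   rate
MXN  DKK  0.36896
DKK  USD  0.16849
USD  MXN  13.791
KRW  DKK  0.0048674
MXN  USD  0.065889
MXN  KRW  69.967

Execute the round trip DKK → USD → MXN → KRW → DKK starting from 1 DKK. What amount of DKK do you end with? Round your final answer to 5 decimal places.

1 DKK × 0.16849 = 0.16849 USD
0.16849 USD × 13.791 = 2.32364559 MXN
2.32364559 MXN × 69.967 = 162.57851099553 KRW
162.57851099553 KRW × 0.0048674 = 0.791334644419642722 DKK

0.79133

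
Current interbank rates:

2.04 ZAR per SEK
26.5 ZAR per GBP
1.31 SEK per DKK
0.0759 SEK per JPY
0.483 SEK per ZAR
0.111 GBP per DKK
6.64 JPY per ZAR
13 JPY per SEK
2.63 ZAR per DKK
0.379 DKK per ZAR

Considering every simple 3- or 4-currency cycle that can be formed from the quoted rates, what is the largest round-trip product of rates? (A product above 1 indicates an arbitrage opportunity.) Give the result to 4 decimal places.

1.1148

DKK→GBP→ZAR→DKK: 0.111 × 26.5 × 0.379 = 1.11483
JPY→SEK→ZAR→JPY: 0.0759 × 2.04 × 6.64 = 1.02811
DKK→SEK→ZAR→DKK: 1.31 × 2.04 × 0.379 = 1.01284
Maximum is DKK→GBP→ZAR→DKK at 1.1148; arbitrage exists.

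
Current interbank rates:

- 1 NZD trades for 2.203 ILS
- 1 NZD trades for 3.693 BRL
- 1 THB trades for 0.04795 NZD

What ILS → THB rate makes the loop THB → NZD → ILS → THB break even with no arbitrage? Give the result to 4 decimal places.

9.4667

Known legs of the cycle: 0.04795 × 2.203 = 0.10563385
For no arbitrage the full-cycle product must be 1, so the missing rate is 1 / 0.10563385 ≈ 9.466662.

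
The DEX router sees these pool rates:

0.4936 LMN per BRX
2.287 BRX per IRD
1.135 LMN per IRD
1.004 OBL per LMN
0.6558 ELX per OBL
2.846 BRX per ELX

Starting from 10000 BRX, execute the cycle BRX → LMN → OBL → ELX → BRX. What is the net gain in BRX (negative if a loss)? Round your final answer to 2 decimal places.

-750.57

10000 BRX × 0.4936 = 4936 LMN
4936 LMN × 1.004 = 4955.744 OBL
4955.744 OBL × 0.6558 = 3249.9769152 ELX
3249.9769152 ELX × 2.846 = 9249.4343006592 BRX
Net change: 9249.4343006592 − 10000 = -750.5656993408 BRX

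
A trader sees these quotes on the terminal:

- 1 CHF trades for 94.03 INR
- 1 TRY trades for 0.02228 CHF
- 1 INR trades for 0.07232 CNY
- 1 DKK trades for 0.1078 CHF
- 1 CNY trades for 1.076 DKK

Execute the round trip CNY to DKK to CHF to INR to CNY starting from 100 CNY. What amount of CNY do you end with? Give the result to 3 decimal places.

78.878

100 CNY × 1.076 = 107.6 DKK
107.6 DKK × 0.1078 = 11.59928 CHF
11.59928 CHF × 94.03 = 1090.6802984 INR
1090.6802984 INR × 0.07232 = 78.877999180288 CNY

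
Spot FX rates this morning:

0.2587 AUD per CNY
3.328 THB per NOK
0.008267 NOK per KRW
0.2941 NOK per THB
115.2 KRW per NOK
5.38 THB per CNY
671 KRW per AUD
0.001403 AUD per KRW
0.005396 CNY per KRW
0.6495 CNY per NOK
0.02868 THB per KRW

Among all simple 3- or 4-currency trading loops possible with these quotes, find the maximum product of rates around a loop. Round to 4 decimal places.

CNY→THB→NOK→CNY: 5.38 × 0.2941 × 0.6495 = 1.02768
CNY→THB→NOK→KRW→CNY: 5.38 × 0.2941 × 115.2 × 0.005396 = 0.98356
THB→NOK→KRW→THB: 0.2941 × 115.2 × 0.02868 = 0.97169
AUD→KRW→CNY→AUD: 671 × 0.005396 × 0.2587 = 0.93668
AUD→KRW→NOK→CNY→AUD: 671 × 0.008267 × 0.6495 × 0.2587 = 0.93206
Maximum is CNY→THB→NOK→CNY at 1.0277; arbitrage exists.

1.0277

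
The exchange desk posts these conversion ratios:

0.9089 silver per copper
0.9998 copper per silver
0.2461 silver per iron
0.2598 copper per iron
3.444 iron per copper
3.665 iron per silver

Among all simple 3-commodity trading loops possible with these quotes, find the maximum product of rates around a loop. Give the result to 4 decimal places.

0.8654

copper→silver→iron→copper: 0.9089 × 3.665 × 0.2598 = 0.86542
copper→iron→silver→copper: 3.444 × 0.2461 × 0.9998 = 0.84740
Maximum is copper→silver→iron→copper at 0.8654; no arbitrage — every cycle loses value.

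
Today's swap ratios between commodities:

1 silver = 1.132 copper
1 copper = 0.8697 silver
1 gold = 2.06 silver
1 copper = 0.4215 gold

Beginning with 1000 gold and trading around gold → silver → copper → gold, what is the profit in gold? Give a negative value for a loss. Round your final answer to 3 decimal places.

-17.096

1000 gold × 2.06 = 2060 silver
2060 silver × 1.132 = 2331.92 copper
2331.92 copper × 0.4215 = 982.90428 gold
Net change: 982.90428 − 1000 = -17.09572 gold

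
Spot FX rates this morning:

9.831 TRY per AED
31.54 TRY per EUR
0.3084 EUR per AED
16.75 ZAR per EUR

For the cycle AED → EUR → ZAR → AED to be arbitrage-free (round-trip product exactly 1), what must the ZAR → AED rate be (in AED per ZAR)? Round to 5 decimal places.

Known legs of the cycle: 0.3084 × 16.75 = 5.1657
For no arbitrage the full-cycle product must be 1, so the missing rate is 1 / 5.1657 ≈ 0.1935846.

0.19358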